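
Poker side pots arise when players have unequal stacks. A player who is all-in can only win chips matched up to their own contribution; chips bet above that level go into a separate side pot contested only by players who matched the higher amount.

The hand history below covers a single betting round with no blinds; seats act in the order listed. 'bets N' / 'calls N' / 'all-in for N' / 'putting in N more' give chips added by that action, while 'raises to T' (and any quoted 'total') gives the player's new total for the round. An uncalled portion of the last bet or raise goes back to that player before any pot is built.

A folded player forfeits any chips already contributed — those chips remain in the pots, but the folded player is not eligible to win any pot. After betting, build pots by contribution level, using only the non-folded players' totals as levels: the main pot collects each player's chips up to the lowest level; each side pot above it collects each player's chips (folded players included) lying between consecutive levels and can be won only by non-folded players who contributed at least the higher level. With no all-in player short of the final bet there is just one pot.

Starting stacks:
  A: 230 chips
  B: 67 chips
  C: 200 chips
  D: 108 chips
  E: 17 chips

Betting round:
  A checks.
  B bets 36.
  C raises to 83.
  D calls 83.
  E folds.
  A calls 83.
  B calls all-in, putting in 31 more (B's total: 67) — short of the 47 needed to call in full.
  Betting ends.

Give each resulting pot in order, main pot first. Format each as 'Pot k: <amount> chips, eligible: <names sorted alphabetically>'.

Pot 1: 268 chips, eligible: A, B, C, D
Pot 2: 48 chips, eligible: A, C, D

Derivation:
Contributions: A=83, B=67, C=83, D=83
Folded: E
Pot levels (distinct totals of non-folded players): 67, 83
Layer 1-67: 67 each from A, B, C, D = 67*4 = 268 chips; eligible A, B, C, D
Layer 68-83: 16 each from A, C, D = 16*3 = 48 chips; eligible A, C, D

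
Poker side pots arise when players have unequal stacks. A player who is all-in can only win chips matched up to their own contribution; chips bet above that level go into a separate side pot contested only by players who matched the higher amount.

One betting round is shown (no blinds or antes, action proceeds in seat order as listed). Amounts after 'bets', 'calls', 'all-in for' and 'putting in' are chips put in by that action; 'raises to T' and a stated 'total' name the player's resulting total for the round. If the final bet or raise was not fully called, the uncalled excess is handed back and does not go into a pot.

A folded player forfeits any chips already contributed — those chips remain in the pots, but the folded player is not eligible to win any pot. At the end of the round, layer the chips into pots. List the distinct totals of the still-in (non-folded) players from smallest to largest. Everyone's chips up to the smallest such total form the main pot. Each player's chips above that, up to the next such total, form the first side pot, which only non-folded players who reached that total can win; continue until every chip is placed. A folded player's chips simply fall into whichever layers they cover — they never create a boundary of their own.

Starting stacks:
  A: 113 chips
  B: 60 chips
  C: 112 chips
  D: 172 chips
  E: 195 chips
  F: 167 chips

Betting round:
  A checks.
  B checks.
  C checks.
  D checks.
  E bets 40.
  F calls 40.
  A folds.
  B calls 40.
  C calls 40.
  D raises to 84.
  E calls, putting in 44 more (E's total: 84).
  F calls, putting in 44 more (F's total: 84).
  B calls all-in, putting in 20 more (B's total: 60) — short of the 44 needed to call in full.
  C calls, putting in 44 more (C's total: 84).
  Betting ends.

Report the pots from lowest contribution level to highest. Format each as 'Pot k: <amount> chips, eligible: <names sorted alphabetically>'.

Pot 1: 300 chips, eligible: B, C, D, E, F
Pot 2: 96 chips, eligible: C, D, E, F

Derivation:
Contributions: B=60, C=84, D=84, E=84, F=84
Folded: A
Pot levels (distinct totals of non-folded players): 60, 84
Layer 1-60: 60 each from B, C, D, E, F = 60*5 = 300 chips; eligible B, C, D, E, F
Layer 61-84: 24 each from C, D, E, F = 24*4 = 96 chips; eligible C, D, E, F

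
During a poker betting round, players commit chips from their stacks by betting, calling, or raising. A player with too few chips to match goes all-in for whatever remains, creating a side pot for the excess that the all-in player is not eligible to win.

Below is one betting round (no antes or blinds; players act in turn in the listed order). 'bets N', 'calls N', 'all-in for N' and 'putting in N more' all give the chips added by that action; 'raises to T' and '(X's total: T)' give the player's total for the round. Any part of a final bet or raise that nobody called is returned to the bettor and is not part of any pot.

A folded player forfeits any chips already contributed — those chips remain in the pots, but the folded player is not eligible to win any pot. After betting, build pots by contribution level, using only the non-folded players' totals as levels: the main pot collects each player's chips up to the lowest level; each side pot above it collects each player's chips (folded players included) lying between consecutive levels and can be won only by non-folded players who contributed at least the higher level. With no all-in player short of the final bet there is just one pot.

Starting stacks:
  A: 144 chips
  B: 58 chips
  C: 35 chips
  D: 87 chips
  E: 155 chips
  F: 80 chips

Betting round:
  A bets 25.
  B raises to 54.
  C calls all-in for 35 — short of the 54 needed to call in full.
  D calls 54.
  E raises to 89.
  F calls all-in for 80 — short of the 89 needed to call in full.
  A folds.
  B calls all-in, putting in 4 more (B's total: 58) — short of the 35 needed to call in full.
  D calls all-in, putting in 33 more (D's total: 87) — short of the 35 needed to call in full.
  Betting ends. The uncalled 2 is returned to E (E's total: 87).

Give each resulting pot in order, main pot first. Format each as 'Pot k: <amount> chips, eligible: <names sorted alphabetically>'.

Pot 1: 200 chips, eligible: B, C, D, E, F
Pot 2: 92 chips, eligible: B, D, E, F
Pot 3: 66 chips, eligible: D, E, F
Pot 4: 14 chips, eligible: D, E

Derivation:
Contributions (after 2 returned to E): A=25, B=58, C=35, D=87, E=87, F=80
Folded: A
Pot levels (distinct totals of non-folded players): 35, 58, 80, 87
Layer 1-35: A 25 + B 35 + C 35 + D 35 + E 35 + F 35 = 200 chips; eligible B, C, D, E, F
Layer 36-58: 23 each from B, D, E, F = 23*4 = 92 chips; eligible B, D, E, F
Layer 59-80: 22 each from D, E, F = 22*3 = 66 chips; eligible D, E, F
Layer 81-87: 7 each from D, E = 7*2 = 14 chips; eligible D, E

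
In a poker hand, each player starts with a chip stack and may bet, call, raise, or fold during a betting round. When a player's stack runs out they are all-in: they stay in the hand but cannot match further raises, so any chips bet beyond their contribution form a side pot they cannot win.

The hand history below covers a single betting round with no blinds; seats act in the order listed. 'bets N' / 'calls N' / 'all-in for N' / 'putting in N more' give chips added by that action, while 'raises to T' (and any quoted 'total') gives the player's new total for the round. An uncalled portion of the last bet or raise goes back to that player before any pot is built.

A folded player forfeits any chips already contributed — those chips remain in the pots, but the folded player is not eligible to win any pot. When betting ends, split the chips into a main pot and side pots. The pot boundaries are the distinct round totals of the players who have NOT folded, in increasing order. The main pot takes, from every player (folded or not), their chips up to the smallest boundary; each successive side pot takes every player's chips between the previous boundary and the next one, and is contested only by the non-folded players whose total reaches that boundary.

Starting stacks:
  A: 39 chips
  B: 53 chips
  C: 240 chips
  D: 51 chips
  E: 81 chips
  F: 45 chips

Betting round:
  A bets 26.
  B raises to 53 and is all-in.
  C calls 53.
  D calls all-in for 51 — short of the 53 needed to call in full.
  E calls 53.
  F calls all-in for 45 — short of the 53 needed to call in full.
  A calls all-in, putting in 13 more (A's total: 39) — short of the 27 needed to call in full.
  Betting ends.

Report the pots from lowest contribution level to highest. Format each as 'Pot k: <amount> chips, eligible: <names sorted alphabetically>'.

Pot 1: 234 chips, eligible: A, B, C, D, E, F
Pot 2: 30 chips, eligible: B, C, D, E, F
Pot 3: 24 chips, eligible: B, C, D, E
Pot 4: 6 chips, eligible: B, C, E

Derivation:
Contributions: A=39, B=53, C=53, D=51, E=53, F=45
Pot levels (distinct totals of non-folded players): 39, 45, 51, 53
Layer 1-39: 39 each from A, B, C, D, E, F = 39*6 = 234 chips; eligible A, B, C, D, E, F
Layer 40-45: 6 each from B, C, D, E, F = 6*5 = 30 chips; eligible B, C, D, E, F
Layer 46-51: 6 each from B, C, D, E = 6*4 = 24 chips; eligible B, C, D, E
Layer 52-53: 2 each from B, C, E = 2*3 = 6 chips; eligible B, C, E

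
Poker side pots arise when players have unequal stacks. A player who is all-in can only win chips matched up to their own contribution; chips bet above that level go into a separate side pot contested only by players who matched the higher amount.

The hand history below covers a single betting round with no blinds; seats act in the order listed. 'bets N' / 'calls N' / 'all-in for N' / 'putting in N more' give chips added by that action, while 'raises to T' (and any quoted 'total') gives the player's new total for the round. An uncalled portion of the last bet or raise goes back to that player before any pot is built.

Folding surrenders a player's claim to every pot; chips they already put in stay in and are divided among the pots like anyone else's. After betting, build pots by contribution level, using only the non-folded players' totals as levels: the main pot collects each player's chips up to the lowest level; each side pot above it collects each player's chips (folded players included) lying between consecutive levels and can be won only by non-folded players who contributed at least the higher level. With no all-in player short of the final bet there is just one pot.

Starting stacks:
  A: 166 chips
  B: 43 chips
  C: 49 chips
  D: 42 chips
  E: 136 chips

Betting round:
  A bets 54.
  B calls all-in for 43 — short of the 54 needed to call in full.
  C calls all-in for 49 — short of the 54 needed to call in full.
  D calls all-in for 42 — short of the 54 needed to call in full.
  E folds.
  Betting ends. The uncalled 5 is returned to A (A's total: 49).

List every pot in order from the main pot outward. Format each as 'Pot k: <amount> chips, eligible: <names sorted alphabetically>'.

Pot 1: 168 chips, eligible: A, B, C, D
Pot 2: 3 chips, eligible: A, B, C
Pot 3: 12 chips, eligible: A, C

Derivation:
Contributions (after 5 returned to A): A=49, B=43, C=49, D=42
Folded: E
Pot levels (distinct totals of non-folded players): 42, 43, 49
Layer 1-42: 42 each from A, B, C, D = 42*4 = 168 chips; eligible A, B, C, D
Layer 43-43: 1 each from A, B, C = 1*3 = 3 chips; eligible A, B, C
Layer 44-49: 6 each from A, C = 6*2 = 12 chips; eligible A, C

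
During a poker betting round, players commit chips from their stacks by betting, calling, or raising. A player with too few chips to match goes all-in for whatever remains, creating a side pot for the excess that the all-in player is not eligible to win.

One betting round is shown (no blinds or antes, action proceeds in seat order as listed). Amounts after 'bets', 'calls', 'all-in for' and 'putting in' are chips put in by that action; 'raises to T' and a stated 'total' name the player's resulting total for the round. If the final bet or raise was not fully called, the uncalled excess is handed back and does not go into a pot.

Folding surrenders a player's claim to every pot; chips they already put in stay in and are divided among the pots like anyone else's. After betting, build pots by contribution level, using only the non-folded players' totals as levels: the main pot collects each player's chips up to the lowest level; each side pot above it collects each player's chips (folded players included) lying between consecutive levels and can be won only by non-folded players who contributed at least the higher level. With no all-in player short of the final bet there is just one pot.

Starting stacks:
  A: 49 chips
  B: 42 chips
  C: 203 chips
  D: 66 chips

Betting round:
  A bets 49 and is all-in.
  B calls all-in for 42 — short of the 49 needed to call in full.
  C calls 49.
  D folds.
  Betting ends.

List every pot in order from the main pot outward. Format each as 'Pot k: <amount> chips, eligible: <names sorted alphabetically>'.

Pot 1: 126 chips, eligible: A, B, C
Pot 2: 14 chips, eligible: A, C

Derivation:
Contributions: A=49, B=42, C=49
Folded: D
Pot levels (distinct totals of non-folded players): 42, 49
Layer 1-42: 42 each from A, B, C = 42*3 = 126 chips; eligible A, B, C
Layer 43-49: 7 each from A, C = 7*2 = 14 chips; eligible A, C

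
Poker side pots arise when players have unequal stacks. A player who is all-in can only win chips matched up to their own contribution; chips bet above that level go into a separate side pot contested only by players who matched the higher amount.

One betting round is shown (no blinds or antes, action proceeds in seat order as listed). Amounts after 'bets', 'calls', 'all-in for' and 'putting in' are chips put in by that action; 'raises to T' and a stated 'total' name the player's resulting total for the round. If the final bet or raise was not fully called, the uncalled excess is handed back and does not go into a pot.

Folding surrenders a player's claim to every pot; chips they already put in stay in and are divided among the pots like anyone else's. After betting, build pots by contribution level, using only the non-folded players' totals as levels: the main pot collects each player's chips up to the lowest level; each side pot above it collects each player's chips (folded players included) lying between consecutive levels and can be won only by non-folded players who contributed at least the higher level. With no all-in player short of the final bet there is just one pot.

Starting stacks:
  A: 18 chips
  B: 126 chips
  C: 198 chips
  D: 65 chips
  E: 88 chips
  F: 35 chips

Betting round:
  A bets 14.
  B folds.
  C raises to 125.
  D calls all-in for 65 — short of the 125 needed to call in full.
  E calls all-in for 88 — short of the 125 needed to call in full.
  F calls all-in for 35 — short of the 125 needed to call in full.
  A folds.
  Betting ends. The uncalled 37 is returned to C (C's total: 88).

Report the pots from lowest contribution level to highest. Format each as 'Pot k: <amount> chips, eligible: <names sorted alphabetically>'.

Pot 1: 154 chips, eligible: C, D, E, F
Pot 2: 90 chips, eligible: C, D, E
Pot 3: 46 chips, eligible: C, E

Derivation:
Contributions (after 37 returned to C): A=14, C=88, D=65, E=88, F=35
Folded: A, B
Pot levels (distinct totals of non-folded players): 35, 65, 88
Layer 1-35: A 14 + C 35 + D 35 + E 35 + F 35 = 154 chips; eligible C, D, E, F
Layer 36-65: 30 each from C, D, E = 30*3 = 90 chips; eligible C, D, E
Layer 66-88: 23 each from C, E = 23*2 = 46 chips; eligible C, E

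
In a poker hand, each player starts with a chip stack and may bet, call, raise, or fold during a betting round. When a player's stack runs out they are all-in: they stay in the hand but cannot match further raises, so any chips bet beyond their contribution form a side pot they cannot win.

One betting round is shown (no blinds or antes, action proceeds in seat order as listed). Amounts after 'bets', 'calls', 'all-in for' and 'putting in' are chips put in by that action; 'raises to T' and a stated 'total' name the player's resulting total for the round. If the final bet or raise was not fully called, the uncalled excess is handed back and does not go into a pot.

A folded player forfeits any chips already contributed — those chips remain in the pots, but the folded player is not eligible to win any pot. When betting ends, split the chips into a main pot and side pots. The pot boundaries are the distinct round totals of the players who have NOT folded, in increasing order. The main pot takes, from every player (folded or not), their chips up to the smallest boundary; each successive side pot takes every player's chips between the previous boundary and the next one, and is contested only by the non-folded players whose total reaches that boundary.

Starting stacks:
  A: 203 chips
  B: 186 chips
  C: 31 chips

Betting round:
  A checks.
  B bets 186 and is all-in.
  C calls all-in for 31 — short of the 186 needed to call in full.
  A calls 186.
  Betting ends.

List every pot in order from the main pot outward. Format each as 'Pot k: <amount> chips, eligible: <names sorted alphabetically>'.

Contributions: A=186, B=186, C=31
Pot levels (distinct totals of non-folded players): 31, 186
Layer 1-31: 31 each from A, B, C = 31*3 = 93 chips; eligible A, B, C
Layer 32-186: 155 each from A, B = 155*2 = 310 chips; eligible A, B

Pot 1: 93 chips, eligible: A, B, C
Pot 2: 310 chips, eligible: A, B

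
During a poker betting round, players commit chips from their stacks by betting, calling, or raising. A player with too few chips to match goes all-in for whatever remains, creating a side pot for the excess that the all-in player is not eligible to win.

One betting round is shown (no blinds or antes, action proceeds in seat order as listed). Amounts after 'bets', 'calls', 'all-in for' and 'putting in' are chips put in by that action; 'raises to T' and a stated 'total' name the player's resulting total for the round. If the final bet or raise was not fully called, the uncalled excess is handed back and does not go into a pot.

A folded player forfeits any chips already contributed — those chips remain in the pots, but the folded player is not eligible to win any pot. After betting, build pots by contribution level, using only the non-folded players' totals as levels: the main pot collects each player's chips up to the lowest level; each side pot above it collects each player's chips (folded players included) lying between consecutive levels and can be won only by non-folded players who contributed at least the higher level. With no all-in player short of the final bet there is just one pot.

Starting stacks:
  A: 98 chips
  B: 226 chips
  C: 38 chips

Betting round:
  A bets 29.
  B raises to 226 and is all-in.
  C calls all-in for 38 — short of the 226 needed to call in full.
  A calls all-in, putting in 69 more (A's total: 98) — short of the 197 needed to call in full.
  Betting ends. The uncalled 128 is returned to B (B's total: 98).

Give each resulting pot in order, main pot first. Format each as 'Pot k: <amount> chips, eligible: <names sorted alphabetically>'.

Pot 1: 114 chips, eligible: A, B, C
Pot 2: 120 chips, eligible: A, B

Derivation:
Contributions (after 128 returned to B): A=98, B=98, C=38
Pot levels (distinct totals of non-folded players): 38, 98
Layer 1-38: 38 each from A, B, C = 38*3 = 114 chips; eligible A, B, C
Layer 39-98: 60 each from A, B = 60*2 = 120 chips; eligible A, B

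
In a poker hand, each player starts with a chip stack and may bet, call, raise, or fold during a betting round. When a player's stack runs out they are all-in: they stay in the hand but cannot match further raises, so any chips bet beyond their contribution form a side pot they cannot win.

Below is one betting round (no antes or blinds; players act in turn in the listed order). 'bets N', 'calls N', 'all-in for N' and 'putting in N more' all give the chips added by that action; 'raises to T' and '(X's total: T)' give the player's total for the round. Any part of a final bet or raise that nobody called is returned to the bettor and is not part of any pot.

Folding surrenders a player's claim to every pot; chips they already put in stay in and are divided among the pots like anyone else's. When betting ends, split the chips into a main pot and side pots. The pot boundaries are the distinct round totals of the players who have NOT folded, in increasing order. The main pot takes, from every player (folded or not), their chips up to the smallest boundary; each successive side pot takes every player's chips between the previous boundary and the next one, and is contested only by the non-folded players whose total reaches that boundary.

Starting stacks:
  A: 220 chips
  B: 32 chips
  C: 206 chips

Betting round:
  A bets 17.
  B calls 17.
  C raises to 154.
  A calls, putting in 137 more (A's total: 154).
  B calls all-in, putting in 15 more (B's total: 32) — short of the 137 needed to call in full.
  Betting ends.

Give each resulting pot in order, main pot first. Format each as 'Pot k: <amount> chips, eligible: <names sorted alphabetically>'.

Contributions: A=154, B=32, C=154
Pot levels (distinct totals of non-folded players): 32, 154
Layer 1-32: 32 each from A, B, C = 32*3 = 96 chips; eligible A, B, C
Layer 33-154: 122 each from A, C = 122*2 = 244 chips; eligible A, C

Pot 1: 96 chips, eligible: A, B, C
Pot 2: 244 chips, eligible: A, C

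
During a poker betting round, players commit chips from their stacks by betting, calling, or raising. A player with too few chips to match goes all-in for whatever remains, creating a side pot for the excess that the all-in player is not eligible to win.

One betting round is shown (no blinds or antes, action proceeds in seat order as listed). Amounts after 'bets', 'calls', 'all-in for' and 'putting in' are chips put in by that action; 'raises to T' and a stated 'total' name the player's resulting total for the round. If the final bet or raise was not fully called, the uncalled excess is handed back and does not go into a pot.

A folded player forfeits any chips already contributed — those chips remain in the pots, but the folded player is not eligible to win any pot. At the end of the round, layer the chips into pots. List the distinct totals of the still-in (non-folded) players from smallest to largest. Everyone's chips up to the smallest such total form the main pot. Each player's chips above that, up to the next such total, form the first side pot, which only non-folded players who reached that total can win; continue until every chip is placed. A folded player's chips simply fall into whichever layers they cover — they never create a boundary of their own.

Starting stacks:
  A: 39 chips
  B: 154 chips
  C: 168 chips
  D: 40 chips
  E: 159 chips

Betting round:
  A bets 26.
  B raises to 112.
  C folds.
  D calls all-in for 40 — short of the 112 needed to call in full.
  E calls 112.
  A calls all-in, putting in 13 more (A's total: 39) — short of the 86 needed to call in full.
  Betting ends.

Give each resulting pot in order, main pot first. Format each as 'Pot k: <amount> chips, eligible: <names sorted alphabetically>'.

Contributions: A=39, B=112, D=40, E=112
Folded: C
Pot levels (distinct totals of non-folded players): 39, 40, 112
Layer 1-39: 39 each from A, B, D, E = 39*4 = 156 chips; eligible A, B, D, E
Layer 40-40: 1 each from B, D, E = 1*3 = 3 chips; eligible B, D, E
Layer 41-112: 72 each from B, E = 72*2 = 144 chips; eligible B, E

Pot 1: 156 chips, eligible: A, B, D, E
Pot 2: 3 chips, eligible: B, D, E
Pot 3: 144 chips, eligible: B, E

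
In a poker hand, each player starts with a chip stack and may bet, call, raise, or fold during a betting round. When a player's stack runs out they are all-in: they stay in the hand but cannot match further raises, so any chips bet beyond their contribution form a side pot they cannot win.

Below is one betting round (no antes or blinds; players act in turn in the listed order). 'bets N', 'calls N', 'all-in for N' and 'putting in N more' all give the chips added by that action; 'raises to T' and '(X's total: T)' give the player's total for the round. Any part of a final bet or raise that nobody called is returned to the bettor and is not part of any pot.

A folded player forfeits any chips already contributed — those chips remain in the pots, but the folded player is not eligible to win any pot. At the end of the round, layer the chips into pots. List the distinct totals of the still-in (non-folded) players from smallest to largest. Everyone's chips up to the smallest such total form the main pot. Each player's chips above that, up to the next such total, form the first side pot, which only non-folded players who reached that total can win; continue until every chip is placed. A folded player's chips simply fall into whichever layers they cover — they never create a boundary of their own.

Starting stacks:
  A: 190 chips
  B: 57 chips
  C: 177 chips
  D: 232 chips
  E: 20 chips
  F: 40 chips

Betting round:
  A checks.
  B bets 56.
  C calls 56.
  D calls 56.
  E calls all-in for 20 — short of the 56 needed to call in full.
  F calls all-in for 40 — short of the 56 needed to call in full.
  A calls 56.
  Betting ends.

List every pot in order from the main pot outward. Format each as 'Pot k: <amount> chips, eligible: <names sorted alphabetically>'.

Contributions: A=56, B=56, C=56, D=56, E=20, F=40
Pot levels (distinct totals of non-folded players): 20, 40, 56
Layer 1-20: 20 each from A, B, C, D, E, F = 20*6 = 120 chips; eligible A, B, C, D, E, F
Layer 21-40: 20 each from A, B, C, D, F = 20*5 = 100 chips; eligible A, B, C, D, F
Layer 41-56: 16 each from A, B, C, D = 16*4 = 64 chips; eligible A, B, C, D

Pot 1: 120 chips, eligible: A, B, C, D, E, F
Pot 2: 100 chips, eligible: A, B, C, D, F
Pot 3: 64 chips, eligible: A, B, C, D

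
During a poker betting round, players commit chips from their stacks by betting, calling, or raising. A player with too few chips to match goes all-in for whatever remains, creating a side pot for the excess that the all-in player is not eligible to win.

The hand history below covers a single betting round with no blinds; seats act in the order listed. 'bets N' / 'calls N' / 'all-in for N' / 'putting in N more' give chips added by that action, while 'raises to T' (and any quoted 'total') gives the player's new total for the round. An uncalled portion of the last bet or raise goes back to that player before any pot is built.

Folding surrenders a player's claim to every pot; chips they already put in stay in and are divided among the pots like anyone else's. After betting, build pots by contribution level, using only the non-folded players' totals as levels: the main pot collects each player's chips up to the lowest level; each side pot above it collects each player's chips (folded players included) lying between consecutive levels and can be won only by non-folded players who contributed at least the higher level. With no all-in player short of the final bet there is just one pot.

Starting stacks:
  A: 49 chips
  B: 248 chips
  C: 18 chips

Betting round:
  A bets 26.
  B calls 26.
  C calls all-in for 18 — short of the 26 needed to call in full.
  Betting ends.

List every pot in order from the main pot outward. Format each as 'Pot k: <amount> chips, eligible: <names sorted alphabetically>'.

Contributions: A=26, B=26, C=18
Pot levels (distinct totals of non-folded players): 18, 26
Layer 1-18: 18 each from A, B, C = 18*3 = 54 chips; eligible A, B, C
Layer 19-26: 8 each from A, B = 8*2 = 16 chips; eligible A, B

Pot 1: 54 chips, eligible: A, B, C
Pot 2: 16 chips, eligible: A, B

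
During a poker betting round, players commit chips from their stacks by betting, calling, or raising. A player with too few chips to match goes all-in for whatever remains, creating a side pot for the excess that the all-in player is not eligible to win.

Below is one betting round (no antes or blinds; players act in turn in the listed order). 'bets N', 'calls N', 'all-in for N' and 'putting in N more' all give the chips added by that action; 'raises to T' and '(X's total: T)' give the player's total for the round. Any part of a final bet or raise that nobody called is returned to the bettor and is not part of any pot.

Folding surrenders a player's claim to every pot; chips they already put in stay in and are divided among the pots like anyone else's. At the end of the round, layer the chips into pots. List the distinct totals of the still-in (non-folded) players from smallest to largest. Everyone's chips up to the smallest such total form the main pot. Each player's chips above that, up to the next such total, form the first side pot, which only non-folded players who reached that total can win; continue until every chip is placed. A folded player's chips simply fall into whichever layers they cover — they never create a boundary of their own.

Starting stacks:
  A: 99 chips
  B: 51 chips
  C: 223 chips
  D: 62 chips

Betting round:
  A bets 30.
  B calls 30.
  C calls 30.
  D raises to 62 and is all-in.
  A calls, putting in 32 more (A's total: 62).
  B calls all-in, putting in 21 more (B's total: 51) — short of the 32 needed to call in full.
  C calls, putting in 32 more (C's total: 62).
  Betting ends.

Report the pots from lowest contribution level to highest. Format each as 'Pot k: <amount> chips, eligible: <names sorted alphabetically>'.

Contributions: A=62, B=51, C=62, D=62
Pot levels (distinct totals of non-folded players): 51, 62
Layer 1-51: 51 each from A, B, C, D = 51*4 = 204 chips; eligible A, B, C, D
Layer 52-62: 11 each from A, C, D = 11*3 = 33 chips; eligible A, C, D

Pot 1: 204 chips, eligible: A, B, C, D
Pot 2: 33 chips, eligible: A, C, D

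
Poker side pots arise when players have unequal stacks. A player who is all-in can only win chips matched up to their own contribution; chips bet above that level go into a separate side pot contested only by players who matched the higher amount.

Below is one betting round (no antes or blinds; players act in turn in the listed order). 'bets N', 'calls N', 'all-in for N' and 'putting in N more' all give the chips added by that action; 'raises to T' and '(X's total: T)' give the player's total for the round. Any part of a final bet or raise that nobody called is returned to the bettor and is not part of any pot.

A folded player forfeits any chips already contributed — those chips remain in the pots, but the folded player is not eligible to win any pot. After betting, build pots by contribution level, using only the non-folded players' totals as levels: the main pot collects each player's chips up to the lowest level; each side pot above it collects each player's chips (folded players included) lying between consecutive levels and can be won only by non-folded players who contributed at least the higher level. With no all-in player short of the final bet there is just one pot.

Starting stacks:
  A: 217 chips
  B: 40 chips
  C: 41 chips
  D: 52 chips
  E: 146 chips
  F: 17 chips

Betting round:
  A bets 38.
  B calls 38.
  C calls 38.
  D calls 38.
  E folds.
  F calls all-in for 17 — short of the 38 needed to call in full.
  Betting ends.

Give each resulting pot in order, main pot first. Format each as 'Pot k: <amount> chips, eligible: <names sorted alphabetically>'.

Contributions: A=38, B=38, C=38, D=38, F=17
Folded: E
Pot levels (distinct totals of non-folded players): 17, 38
Layer 1-17: 17 each from A, B, C, D, F = 17*5 = 85 chips; eligible A, B, C, D, F
Layer 18-38: 21 each from A, B, C, D = 21*4 = 84 chips; eligible A, B, C, D

Pot 1: 85 chips, eligible: A, B, C, D, F
Pot 2: 84 chips, eligible: A, B, C, D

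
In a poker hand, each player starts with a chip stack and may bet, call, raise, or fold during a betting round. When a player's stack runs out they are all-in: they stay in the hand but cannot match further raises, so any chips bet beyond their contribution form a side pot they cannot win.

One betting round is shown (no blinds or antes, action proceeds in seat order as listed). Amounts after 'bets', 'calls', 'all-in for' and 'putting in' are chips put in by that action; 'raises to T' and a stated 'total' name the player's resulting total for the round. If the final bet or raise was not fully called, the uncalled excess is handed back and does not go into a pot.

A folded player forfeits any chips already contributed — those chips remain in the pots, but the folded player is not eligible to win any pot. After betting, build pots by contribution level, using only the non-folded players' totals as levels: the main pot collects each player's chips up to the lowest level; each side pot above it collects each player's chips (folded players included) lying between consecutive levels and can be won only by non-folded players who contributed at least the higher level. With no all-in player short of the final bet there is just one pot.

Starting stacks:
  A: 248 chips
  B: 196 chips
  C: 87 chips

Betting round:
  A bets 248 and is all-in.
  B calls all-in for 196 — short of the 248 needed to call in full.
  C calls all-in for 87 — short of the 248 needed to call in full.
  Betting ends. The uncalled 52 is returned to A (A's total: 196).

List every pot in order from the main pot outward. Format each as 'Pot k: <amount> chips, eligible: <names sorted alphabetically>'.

Contributions (after 52 returned to A): A=196, B=196, C=87
Pot levels (distinct totals of non-folded players): 87, 196
Layer 1-87: 87 each from A, B, C = 87*3 = 261 chips; eligible A, B, C
Layer 88-196: 109 each from A, B = 109*2 = 218 chips; eligible A, B

Pot 1: 261 chips, eligible: A, B, C
Pot 2: 218 chips, eligible: A, B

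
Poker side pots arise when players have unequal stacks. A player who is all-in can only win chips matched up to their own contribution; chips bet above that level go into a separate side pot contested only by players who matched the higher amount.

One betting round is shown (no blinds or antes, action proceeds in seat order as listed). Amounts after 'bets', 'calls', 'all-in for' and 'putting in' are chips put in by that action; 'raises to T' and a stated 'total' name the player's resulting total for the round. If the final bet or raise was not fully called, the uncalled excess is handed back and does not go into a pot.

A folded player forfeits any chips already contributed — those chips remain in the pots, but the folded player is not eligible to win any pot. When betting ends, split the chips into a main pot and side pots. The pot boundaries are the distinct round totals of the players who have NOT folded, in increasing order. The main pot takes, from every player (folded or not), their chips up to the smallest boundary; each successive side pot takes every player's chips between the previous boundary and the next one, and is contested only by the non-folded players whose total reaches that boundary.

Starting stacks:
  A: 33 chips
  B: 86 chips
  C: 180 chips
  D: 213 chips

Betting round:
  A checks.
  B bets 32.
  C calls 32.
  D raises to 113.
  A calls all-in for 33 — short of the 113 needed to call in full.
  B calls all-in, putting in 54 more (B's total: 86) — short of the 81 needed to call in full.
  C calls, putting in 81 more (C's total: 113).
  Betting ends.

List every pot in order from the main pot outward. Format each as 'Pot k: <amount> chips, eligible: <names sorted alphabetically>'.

Contributions: A=33, B=86, C=113, D=113
Pot levels (distinct totals of non-folded players): 33, 86, 113
Layer 1-33: 33 each from A, B, C, D = 33*4 = 132 chips; eligible A, B, C, D
Layer 34-86: 53 each from B, C, D = 53*3 = 159 chips; eligible B, C, D
Layer 87-113: 27 each from C, D = 27*2 = 54 chips; eligible C, D

Pot 1: 132 chips, eligible: A, B, C, D
Pot 2: 159 chips, eligible: B, C, D
Pot 3: 54 chips, eligible: C, D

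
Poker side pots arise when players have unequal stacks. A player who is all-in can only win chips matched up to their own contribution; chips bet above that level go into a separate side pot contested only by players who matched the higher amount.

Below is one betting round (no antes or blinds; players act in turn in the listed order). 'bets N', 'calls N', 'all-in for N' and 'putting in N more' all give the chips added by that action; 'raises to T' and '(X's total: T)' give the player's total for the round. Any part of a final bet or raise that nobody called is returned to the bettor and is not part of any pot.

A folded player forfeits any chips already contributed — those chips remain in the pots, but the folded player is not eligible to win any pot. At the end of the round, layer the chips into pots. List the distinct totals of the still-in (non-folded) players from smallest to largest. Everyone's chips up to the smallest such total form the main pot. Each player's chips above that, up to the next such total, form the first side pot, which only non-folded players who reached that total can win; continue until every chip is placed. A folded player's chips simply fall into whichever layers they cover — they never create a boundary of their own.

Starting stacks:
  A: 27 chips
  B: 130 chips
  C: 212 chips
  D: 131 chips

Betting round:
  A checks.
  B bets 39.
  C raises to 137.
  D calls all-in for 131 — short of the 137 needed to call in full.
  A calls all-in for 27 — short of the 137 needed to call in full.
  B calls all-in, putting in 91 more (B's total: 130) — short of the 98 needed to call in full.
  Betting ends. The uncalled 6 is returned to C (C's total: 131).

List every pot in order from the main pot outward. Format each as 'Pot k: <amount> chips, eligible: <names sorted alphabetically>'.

Pot 1: 108 chips, eligible: A, B, C, D
Pot 2: 309 chips, eligible: B, C, D
Pot 3: 2 chips, eligible: C, D

Derivation:
Contributions (after 6 returned to C): A=27, B=130, C=131, D=131
Pot levels (distinct totals of non-folded players): 27, 130, 131
Layer 1-27: 27 each from A, B, C, D = 27*4 = 108 chips; eligible A, B, C, D
Layer 28-130: 103 each from B, C, D = 103*3 = 309 chips; eligible B, C, D
Layer 131-131: 1 each from C, D = 1*2 = 2 chips; eligible C, D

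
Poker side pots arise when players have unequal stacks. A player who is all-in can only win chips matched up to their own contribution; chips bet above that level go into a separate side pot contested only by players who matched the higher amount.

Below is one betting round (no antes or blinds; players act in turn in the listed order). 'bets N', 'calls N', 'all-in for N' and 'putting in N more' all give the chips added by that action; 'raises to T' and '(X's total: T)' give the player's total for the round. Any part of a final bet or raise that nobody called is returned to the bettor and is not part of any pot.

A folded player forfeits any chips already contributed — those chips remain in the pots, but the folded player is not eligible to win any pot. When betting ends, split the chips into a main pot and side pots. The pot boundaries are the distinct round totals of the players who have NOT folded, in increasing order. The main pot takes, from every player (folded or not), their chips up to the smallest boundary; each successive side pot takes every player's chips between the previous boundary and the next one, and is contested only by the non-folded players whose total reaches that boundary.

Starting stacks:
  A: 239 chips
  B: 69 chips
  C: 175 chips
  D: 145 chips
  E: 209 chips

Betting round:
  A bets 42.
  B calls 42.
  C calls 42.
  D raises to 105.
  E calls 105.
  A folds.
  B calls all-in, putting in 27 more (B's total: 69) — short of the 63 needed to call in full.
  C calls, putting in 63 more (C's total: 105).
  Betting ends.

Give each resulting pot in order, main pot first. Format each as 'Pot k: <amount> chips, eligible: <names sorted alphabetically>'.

Contributions: A=42, B=69, C=105, D=105, E=105
Folded: A
Pot levels (distinct totals of non-folded players): 69, 105
Layer 1-69: A 42 + B 69 + C 69 + D 69 + E 69 = 318 chips; eligible B, C, D, E
Layer 70-105: 36 each from C, D, E = 36*3 = 108 chips; eligible C, D, E

Pot 1: 318 chips, eligible: B, C, D, E
Pot 2: 108 chips, eligible: C, D, E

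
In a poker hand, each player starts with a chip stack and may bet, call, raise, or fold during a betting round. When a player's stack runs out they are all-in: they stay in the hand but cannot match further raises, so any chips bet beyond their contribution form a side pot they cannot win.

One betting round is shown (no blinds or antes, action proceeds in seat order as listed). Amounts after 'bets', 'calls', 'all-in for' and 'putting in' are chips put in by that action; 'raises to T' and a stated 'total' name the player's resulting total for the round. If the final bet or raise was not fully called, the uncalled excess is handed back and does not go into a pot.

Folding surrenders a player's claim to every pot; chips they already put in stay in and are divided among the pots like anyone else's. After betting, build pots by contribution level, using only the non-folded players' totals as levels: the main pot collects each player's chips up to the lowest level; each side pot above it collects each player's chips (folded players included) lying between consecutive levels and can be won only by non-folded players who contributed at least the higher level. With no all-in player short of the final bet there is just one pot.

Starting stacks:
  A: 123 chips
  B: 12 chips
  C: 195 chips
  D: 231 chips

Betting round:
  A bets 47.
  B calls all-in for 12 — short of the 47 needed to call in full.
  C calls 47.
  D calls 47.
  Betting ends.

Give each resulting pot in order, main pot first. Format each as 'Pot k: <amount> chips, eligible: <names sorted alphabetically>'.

Pot 1: 48 chips, eligible: A, B, C, D
Pot 2: 105 chips, eligible: A, C, D

Derivation:
Contributions: A=47, B=12, C=47, D=47
Pot levels (distinct totals of non-folded players): 12, 47
Layer 1-12: 12 each from A, B, C, D = 12*4 = 48 chips; eligible A, B, C, D
Layer 13-47: 35 each from A, C, D = 35*3 = 105 chips; eligible A, C, D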